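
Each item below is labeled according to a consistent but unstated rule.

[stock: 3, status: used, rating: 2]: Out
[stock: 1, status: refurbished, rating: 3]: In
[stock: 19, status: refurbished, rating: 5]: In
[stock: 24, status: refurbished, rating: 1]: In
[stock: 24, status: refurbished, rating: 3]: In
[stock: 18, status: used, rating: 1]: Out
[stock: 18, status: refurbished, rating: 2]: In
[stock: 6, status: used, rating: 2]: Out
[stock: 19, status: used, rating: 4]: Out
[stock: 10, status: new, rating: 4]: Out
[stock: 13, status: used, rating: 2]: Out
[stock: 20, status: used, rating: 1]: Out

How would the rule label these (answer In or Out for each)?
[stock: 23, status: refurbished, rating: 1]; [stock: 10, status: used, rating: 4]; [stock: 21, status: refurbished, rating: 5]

'In' ⟺ status is refurbished.
[stock: 23, status: refurbished, rating: 1]: In (status is refurbished). [stock: 10, status: used, rating: 4]: Out (status is used). [stock: 21, status: refurbished, rating: 5]: In (status is refurbished).

In, Out, In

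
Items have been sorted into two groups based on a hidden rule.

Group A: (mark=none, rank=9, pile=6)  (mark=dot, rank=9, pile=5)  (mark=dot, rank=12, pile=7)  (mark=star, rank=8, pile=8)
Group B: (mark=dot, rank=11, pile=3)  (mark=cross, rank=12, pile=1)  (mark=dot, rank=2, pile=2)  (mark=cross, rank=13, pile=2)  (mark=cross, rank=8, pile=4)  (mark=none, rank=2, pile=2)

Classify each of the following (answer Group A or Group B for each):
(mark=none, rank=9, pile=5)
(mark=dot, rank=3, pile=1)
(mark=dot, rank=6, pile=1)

The distinguishing property — pile ≥ 5 — holds for all the 'Group A' cases and none of the 'Group B' cases.
(mark=none, rank=9, pile=5): pile = 5, has this property → Group A.
(mark=dot, rank=3, pile=1): pile = 1, does not fit → Group B.
(mark=dot, rank=6, pile=1): pile = 1, does not fit → Group B.

Group A, Group B, Group B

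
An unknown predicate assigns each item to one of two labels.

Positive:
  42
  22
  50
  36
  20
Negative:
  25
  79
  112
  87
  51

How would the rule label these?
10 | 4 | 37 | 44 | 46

Positive, Positive, Negative, Positive, Positive

The rule appears to be: even AND at most 50.
10 — 10 is even, 10 ≤ 50, hence Positive.
4 — 4 is even, 4 ≤ 50, hence Positive.
37 — 37 is odd, 37 ≤ 50, hence Negative.
44 — 44 is even, 44 ≤ 50, hence Positive.
46 — 46 is even, 46 ≤ 50, hence Positive.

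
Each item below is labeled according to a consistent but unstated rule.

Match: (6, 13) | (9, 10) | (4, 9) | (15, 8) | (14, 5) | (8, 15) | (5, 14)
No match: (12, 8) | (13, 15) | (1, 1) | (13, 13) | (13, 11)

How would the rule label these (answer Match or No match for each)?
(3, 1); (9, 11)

No match, No match

Looking at the examples, the only property every 'Match' case has and every 'No match' case lacks is: sum is odd.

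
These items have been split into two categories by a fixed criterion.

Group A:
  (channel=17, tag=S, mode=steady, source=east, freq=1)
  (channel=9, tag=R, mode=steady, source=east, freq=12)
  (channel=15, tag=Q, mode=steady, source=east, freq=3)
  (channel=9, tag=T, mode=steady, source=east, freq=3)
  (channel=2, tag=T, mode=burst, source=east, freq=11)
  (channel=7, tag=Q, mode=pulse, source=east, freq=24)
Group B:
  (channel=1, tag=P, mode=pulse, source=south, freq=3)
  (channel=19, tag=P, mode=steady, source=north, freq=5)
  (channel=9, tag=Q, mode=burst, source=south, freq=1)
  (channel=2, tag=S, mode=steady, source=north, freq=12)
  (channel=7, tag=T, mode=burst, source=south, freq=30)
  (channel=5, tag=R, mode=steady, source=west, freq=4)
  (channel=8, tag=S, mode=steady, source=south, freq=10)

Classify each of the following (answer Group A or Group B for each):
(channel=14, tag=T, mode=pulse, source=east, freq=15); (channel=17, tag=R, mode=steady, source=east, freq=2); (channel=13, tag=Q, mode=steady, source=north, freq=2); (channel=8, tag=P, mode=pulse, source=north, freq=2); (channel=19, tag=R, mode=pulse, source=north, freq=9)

Group A, Group A, Group B, Group B, Group B

Every 'Group A' example satisfies: source is east. None of the 'Group B' examples do.
(channel=14, tag=T, mode=pulse, source=east, freq=15): source is east, matches → Group A.
(channel=17, tag=R, mode=steady, source=east, freq=2): source is east, matches → Group A.
(channel=13, tag=Q, mode=steady, source=north, freq=2): source is north, does not pass → Group B.
(channel=8, tag=P, mode=pulse, source=north, freq=2): source is north, does not pass → Group B.
(channel=19, tag=R, mode=pulse, source=north, freq=9): source is north, does not pass → Group B.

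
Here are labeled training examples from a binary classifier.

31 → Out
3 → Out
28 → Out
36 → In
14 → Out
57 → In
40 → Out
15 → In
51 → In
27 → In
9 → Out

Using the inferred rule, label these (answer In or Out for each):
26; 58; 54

Out, Out, In

The common property of the 'In' items is: multiple of 3 AND at least 14. No 'Out' item has it.
26: 26 = 3·8 + 2, 26 ≥ 14 — doesn't match, so Out.
58: 58 = 3·19 + 1, 58 ≥ 14 — doesn't match, so Out.
54: 54 = 3·18, 54 ≥ 14 — fits, so In.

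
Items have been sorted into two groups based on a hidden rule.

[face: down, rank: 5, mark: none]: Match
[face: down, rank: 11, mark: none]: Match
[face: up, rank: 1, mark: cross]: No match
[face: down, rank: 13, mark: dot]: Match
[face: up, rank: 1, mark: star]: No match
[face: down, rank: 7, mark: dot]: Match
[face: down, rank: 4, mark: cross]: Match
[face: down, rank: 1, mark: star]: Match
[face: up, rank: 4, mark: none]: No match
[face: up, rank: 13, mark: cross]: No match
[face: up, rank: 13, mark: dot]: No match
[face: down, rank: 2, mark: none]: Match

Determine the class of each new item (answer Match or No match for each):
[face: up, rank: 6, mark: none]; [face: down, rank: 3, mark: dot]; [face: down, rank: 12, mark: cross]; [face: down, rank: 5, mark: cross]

No match, Match, Match, Match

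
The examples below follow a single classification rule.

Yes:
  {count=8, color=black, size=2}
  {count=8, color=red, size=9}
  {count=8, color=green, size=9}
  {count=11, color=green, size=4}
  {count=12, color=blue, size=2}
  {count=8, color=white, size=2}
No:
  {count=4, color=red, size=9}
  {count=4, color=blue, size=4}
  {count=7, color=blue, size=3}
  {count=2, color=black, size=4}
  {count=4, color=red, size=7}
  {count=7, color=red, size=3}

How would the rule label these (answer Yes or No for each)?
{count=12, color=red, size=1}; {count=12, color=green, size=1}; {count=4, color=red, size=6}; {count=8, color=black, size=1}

Yes, Yes, No, Yes

The simplest hypothesis consistent with all the labels is: count ≥ 8.
Yes: {count=12, color=red, size=1}, since count = 12.
Yes: {count=12, color=green, size=1}, since count = 12.
No: {count=4, color=red, size=6}, since count = 4.
Yes: {count=8, color=black, size=1}, since count = 8.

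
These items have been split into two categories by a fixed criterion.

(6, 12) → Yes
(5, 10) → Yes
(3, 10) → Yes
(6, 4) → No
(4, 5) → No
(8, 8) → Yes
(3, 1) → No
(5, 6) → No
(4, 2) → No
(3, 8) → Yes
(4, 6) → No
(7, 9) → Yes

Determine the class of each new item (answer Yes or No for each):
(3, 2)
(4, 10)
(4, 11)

The common property of the 'Yes' items is: second ≥ 7. No 'No' item has it.
No: (3, 2), since second 2.
Yes: (4, 10), since second 10.
Yes: (4, 11), since second 11.

No, Yes, Yes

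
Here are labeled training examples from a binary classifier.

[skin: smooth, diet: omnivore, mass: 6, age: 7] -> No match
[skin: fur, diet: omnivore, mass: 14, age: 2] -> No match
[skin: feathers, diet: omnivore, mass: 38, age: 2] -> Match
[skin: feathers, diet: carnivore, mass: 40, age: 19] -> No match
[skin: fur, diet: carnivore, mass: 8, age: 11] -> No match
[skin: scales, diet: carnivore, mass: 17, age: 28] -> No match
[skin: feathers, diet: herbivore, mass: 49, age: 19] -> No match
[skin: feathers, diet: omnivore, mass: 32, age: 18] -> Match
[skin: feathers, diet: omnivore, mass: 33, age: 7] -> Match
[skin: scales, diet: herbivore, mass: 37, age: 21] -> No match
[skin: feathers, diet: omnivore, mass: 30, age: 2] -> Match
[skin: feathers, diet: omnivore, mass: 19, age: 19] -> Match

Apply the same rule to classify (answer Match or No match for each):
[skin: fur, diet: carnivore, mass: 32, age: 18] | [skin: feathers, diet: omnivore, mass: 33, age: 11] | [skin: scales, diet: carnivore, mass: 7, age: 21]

All 'Match' examples share one property — diet is omnivore AND skin is feathers — and every 'No match' example lacks it.
[skin: fur, diet: carnivore, mass: 32, age: 18] → diet is carnivore, skin is fur → No match.
[skin: feathers, diet: omnivore, mass: 33, age: 11] → diet is omnivore, skin is feathers → Match.
[skin: scales, diet: carnivore, mass: 7, age: 21] → diet is carnivore, skin is scales → No match.

No match, Match, No match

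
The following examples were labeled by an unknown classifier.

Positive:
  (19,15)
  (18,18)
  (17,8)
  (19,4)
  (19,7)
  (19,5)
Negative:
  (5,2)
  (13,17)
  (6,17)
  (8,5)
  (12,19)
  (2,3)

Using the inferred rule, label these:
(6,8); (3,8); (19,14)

The pattern is that an item is 'Positive' exactly when: first ≥ 15.
(6,8) — first 6, hence Negative. (3,8) — first 3, hence Negative. (19,14) — first 19, hence Positive.

Negative, Negative, Positive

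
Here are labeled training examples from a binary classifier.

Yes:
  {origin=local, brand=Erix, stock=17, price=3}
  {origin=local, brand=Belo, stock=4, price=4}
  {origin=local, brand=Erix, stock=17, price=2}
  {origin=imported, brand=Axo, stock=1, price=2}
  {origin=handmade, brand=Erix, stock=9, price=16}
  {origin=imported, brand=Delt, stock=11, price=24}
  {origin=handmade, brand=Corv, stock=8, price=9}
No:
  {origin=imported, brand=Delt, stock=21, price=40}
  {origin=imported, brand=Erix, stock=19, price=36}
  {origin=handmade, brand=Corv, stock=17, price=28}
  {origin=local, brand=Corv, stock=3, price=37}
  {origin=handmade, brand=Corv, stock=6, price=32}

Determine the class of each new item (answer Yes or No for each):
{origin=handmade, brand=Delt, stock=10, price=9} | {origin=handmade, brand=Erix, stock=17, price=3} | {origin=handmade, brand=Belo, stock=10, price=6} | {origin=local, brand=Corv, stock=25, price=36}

The pattern is that an item is 'Yes' exactly when: price ≤ 24.
{origin=handmade, brand=Delt, stock=10, price=9} → price = 9 → Yes. {origin=handmade, brand=Erix, stock=17, price=3} → price = 3 → Yes. {origin=handmade, brand=Belo, stock=10, price=6} → price = 6 → Yes. {origin=local, brand=Corv, stock=25, price=36} → price = 36 → No.

Yes, Yes, Yes, No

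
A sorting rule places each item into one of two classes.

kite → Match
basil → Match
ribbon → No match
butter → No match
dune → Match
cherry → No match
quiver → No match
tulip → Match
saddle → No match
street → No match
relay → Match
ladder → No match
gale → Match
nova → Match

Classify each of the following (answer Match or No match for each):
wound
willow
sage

Match, No match, Match

A rule that fits every label: length ≤ 5 — true of each 'Match' example, false of each 'No match' one.
Match: wound, since length 5.
No match: willow, since length 6.
Match: sage, since length 4.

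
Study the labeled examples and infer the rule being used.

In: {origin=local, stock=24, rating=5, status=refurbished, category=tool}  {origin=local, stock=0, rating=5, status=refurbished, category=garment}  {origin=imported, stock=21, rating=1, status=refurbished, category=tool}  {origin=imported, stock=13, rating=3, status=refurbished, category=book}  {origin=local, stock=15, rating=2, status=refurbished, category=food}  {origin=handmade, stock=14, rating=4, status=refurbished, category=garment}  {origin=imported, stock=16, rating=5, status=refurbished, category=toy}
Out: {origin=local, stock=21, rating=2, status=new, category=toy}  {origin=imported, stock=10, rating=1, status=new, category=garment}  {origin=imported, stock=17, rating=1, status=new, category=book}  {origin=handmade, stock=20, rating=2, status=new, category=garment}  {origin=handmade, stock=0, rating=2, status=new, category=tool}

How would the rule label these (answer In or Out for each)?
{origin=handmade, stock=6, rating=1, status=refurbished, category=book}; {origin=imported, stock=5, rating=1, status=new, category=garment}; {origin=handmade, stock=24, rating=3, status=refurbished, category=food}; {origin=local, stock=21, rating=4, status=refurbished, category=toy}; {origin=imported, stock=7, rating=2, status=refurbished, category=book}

In, Out, In, In, In

The classifier is using: status is refurbished.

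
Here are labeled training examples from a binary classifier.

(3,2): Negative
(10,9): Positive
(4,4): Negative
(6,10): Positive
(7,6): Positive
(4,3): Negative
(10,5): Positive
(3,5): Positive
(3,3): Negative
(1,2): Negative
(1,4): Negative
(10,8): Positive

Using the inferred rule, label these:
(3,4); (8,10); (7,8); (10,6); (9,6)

The simplest hypothesis consistent with all the labels is: second ≥ 5.
(3,4) → second 4 → Negative. (8,10) → second 10 → Positive. (7,8) → second 8 → Positive. (10,6) → second 6 → Positive. (9,6) → second 6 → Positive.

Negative, Positive, Positive, Positive, Positive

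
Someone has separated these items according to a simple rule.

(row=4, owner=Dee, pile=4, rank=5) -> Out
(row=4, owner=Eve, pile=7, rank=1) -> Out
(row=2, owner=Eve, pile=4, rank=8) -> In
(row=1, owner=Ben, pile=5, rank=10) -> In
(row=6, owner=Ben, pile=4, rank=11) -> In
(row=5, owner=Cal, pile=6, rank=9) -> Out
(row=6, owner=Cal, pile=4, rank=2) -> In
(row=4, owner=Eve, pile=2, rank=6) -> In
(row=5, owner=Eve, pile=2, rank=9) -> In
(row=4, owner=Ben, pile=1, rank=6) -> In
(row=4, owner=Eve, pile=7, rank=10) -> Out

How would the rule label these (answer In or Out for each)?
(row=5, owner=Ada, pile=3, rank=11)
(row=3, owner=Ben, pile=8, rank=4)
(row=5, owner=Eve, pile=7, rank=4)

The common property of the 'In' items is: rank ≠ 5 AND pile ≤ 5. No 'Out' item has it.
(row=5, owner=Ada, pile=3, rank=11): rank = 11, pile = 3, fits → In.
(row=3, owner=Ben, pile=8, rank=4): rank = 4, pile = 8, doesn't match → Out.
(row=5, owner=Eve, pile=7, rank=4): rank = 4, pile = 7, doesn't match → Out.

In, Out, Out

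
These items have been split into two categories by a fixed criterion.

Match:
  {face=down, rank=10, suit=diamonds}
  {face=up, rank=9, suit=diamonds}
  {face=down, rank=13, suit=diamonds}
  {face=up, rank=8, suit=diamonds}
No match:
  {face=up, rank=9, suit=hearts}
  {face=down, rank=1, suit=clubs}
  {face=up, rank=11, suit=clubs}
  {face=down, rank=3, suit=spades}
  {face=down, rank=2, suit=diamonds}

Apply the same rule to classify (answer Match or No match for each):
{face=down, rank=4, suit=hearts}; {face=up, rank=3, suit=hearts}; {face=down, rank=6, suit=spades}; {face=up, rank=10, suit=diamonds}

One predicate separates the groups cleanly: suit is diamonds AND rank ≥ 3.
{face=down, rank=4, suit=hearts}: suit is hearts, rank = 4, lacks this property → No match.
{face=up, rank=3, suit=hearts}: suit is hearts, rank = 3, lacks this property → No match.
{face=down, rank=6, suit=spades}: suit is spades, rank = 6, lacks this property → No match.
{face=up, rank=10, suit=diamonds}: suit is diamonds, rank = 10, satisfies this → Match.

No match, No match, No match, Match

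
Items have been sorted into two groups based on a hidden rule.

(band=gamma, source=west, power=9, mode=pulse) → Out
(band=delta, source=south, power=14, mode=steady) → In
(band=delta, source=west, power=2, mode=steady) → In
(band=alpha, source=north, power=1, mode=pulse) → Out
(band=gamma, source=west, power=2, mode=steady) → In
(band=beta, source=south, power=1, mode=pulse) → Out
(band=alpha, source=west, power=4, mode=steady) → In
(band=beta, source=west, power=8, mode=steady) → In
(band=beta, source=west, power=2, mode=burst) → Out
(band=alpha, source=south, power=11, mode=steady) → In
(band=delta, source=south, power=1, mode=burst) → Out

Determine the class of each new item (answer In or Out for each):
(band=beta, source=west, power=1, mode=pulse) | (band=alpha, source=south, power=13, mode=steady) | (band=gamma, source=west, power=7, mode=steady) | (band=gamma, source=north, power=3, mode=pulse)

Out, In, In, Out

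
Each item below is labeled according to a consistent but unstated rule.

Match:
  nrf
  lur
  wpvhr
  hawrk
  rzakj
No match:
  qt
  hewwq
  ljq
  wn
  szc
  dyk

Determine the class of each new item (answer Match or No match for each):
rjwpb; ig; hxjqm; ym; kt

Looking at the examples, the only property every 'Match' case has and every 'No match' case lacks is: contains 'r'.
rjwpb: Match (has 'r').
ig: No match (no 'r').
hxjqm: No match (no 'r').
ym: No match (no 'r').
kt: No match (no 'r').

Match, No match, No match, No match, No match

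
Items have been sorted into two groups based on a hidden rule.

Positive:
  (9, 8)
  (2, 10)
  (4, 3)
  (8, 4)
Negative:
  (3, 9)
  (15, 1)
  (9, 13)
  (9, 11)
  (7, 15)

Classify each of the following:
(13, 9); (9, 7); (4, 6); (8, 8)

Negative, Negative, Positive, Positive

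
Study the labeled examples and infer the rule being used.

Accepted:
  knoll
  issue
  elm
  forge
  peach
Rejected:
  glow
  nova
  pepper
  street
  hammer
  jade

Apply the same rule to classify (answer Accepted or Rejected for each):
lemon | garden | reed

Accepted, Rejected, Rejected

The common property of the 'Accepted' items is: odd length. No 'Rejected' item has it.
lemon: length 5, passes → Accepted. garden: length 6, does not satisfy this → Rejected. reed: length 4, does not satisfy this → Rejected.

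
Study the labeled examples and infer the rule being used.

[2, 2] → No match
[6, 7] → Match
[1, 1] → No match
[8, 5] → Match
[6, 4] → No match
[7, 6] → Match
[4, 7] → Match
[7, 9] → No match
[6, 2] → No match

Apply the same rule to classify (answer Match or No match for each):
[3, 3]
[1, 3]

The simplest hypothesis consistent with all the labels is: sum is odd.

No match, No match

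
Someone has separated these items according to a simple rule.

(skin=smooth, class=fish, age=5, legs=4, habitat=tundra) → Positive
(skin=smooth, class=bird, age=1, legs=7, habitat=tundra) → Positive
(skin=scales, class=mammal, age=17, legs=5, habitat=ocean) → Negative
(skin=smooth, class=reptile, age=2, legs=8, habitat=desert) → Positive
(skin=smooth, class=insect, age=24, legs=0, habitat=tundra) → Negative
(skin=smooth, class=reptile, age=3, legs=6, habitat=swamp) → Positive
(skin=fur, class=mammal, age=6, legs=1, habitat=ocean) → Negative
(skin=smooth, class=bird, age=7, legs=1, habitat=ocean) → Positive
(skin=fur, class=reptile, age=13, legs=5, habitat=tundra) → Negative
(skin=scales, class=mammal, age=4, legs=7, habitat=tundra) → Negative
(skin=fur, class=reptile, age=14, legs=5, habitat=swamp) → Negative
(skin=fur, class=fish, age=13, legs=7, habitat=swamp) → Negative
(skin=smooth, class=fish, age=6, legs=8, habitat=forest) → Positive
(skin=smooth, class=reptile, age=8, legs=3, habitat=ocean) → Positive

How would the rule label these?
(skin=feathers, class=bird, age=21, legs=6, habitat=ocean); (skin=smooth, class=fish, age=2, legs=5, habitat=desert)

Negative, Positive

'Positive' ⟺ skin is smooth AND age ≤ 8.
(skin=feathers, class=bird, age=21, legs=6, habitat=ocean): skin is feathers, age = 21 — doesn't qualify, so Negative. (skin=smooth, class=fish, age=2, legs=5, habitat=desert): skin is smooth, age = 2 — has this property, so Positive.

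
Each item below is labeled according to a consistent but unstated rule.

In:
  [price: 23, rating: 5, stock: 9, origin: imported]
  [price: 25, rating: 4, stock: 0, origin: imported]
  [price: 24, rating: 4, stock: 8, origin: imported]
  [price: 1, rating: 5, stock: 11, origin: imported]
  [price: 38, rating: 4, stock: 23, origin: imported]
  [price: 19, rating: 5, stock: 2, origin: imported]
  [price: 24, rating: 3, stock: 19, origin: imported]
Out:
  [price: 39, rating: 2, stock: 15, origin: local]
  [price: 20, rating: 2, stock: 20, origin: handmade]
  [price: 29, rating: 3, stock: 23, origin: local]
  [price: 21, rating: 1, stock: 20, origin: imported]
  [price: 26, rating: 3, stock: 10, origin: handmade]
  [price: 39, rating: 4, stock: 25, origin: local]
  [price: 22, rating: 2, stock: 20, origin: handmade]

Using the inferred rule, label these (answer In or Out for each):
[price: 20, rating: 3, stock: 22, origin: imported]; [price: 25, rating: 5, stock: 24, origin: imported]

The classifier is using: origin is imported AND rating ≥ 2.
[price: 20, rating: 3, stock: 22, origin: imported]: In (origin is imported, rating = 3).
[price: 25, rating: 5, stock: 24, origin: imported]: In (origin is imported, rating = 5).

In, In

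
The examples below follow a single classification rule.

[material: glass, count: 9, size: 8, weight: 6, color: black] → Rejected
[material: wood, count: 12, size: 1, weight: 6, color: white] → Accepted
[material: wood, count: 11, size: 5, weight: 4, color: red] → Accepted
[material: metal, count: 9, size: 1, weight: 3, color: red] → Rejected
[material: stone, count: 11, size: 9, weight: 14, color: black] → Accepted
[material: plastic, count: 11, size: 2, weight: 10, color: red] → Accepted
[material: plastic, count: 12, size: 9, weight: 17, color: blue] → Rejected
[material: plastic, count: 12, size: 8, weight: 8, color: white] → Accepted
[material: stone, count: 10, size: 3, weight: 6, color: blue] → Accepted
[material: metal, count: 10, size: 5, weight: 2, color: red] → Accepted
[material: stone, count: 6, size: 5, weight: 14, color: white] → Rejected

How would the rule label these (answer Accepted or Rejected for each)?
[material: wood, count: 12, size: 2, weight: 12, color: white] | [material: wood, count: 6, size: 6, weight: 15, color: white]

Accepted, Rejected

'Accepted' ⟺ weight ≤ 14 AND count ≥ 10.
[material: wood, count: 12, size: 2, weight: 12, color: white] — weight = 12, count = 12, hence Accepted.
[material: wood, count: 6, size: 6, weight: 15, color: white] — weight = 15, count = 6, hence Rejected.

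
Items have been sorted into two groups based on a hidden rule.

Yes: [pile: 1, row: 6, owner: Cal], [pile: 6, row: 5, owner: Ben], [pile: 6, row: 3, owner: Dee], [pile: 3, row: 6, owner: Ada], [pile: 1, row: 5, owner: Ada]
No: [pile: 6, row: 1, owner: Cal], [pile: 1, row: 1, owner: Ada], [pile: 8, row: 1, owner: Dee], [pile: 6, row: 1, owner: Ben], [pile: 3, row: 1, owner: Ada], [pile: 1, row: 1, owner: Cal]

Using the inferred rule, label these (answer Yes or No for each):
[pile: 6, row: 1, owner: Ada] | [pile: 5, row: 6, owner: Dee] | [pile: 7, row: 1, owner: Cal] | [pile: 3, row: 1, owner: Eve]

Every 'Yes' example satisfies: row ≥ 3. None of the 'No' examples do.
[pile: 6, row: 1, owner: Ada]: row = 1, does not fit → No.
[pile: 5, row: 6, owner: Dee]: row = 6, qualifies → Yes.
[pile: 7, row: 1, owner: Cal]: row = 1, does not fit → No.
[pile: 3, row: 1, owner: Eve]: row = 1, does not fit → No.

No, Yes, No, No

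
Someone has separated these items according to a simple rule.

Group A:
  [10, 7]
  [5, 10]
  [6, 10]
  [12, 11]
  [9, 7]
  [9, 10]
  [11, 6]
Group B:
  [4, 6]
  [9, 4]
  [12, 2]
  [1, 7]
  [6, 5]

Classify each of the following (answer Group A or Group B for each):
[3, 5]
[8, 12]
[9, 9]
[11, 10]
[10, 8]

All 'Group A' examples share one property — sum ≥ 15 — and every 'Group B' example lacks it.
[3, 5]: Group B (3+5 = 8).
[8, 12]: Group A (8+12 = 20).
[9, 9]: Group A (9+9 = 18).
[11, 10]: Group A (11+10 = 21).
[10, 8]: Group A (10+8 = 18).

Group B, Group A, Group A, Group A, Group A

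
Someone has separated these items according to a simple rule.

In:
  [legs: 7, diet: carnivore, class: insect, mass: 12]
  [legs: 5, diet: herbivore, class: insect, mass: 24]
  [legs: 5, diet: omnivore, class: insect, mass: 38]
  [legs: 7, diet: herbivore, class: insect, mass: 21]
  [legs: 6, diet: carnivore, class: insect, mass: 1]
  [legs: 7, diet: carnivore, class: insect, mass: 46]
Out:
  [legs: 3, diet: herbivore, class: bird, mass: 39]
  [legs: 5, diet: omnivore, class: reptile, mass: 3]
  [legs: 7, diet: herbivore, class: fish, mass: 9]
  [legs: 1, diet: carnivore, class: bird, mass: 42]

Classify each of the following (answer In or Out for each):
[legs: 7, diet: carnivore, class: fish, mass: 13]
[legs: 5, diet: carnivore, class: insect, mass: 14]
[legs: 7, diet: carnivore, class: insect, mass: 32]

Out, In, In

A rule that fits every label: class is insect — true of each 'In' example, false of each 'Out' one.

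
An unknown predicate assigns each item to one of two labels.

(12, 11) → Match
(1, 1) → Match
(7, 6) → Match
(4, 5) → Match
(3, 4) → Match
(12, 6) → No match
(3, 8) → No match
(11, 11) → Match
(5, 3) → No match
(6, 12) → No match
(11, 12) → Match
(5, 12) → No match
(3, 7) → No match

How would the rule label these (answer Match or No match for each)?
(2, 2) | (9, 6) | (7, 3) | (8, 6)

Match, No match, No match, No match

The rule appears to be: |first − second| ≤ 1.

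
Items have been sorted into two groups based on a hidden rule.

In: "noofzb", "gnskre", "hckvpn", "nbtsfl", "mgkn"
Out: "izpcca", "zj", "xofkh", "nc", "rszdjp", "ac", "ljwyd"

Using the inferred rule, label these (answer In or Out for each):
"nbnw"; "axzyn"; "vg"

The pattern is that an item is 'In' exactly when: length ≥ 4 AND contains 'n'.

In, In, Out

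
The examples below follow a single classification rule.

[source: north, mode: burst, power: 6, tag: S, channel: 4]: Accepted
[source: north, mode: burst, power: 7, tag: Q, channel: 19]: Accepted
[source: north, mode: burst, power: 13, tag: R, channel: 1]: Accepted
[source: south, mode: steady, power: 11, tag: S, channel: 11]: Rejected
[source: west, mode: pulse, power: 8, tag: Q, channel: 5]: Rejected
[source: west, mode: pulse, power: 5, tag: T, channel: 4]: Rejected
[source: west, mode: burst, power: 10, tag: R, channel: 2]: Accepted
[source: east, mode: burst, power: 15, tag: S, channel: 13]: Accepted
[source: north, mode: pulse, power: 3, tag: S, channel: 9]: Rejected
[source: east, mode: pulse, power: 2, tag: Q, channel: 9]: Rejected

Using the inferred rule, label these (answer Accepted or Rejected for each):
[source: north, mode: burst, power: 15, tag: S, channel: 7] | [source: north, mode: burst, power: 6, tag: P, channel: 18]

Accepted, Accepted

The pattern is that an item is 'Accepted' exactly when: mode is burst.
Accepted: [source: north, mode: burst, power: 15, tag: S, channel: 7], since mode is burst.
Accepted: [source: north, mode: burst, power: 6, tag: P, channel: 18], since mode is burst.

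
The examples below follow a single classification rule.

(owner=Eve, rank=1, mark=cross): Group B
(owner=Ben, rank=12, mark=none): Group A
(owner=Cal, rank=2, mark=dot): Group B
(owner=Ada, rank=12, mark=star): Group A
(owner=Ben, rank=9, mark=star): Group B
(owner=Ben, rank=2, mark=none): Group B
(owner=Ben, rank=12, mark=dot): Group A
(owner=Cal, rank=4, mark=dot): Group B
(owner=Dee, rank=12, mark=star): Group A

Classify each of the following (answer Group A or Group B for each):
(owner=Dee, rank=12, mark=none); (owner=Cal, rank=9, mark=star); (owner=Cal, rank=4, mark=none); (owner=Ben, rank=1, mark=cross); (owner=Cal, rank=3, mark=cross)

Group A, Group B, Group B, Group B, Group B

The distinguishing property — rank = 12 — holds for all the 'Group A' cases and none of the 'Group B' cases.
(owner=Dee, rank=12, mark=none) → rank = 12 → Group A. (owner=Cal, rank=9, mark=star) → rank = 9 → Group B. (owner=Cal, rank=4, mark=none) → rank = 4 → Group B. (owner=Ben, rank=1, mark=cross) → rank = 1 → Group B. (owner=Cal, rank=3, mark=cross) → rank = 3 → Group B.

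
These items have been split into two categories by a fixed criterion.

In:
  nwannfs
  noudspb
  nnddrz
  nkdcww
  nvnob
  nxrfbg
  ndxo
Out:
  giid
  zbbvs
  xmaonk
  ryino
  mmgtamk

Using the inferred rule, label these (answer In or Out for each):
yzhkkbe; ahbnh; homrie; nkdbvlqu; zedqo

Out, Out, Out, In, Out

One predicate separates the groups cleanly: starts with 'n'.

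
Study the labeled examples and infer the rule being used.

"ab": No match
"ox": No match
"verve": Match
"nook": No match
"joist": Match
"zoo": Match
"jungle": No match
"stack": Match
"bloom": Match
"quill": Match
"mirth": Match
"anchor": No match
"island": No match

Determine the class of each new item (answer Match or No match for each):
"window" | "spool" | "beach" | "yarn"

One predicate separates the groups cleanly: odd length.

No match, Match, Match, No match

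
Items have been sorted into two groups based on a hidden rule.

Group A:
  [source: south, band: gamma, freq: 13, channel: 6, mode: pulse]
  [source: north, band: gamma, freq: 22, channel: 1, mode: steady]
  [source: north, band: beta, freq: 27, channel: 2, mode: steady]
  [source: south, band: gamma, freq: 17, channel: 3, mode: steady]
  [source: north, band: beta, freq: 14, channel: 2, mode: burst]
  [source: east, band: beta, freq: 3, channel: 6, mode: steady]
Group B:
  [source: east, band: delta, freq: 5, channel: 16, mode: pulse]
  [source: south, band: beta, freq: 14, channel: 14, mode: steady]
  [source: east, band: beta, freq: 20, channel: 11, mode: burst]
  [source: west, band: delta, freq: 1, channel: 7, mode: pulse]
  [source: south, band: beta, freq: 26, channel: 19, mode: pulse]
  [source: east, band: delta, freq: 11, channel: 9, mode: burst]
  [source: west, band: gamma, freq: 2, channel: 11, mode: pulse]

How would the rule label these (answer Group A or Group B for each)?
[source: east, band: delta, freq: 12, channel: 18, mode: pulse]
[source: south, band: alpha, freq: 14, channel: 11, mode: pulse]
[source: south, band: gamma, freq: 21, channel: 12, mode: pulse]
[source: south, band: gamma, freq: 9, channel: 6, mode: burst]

Group B, Group B, Group B, Group A

The simplest hypothesis consistent with all the labels is: channel ≤ 6.
Group B: [source: east, band: delta, freq: 12, channel: 18, mode: pulse], since channel = 18. Group B: [source: south, band: alpha, freq: 14, channel: 11, mode: pulse], since channel = 11. Group B: [source: south, band: gamma, freq: 21, channel: 12, mode: pulse], since channel = 12. Group A: [source: south, band: gamma, freq: 9, channel: 6, mode: burst], since channel = 6.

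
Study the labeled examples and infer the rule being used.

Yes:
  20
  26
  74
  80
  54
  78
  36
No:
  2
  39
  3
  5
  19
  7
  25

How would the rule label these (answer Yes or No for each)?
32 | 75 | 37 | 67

Yes, No, No, No

The classifier is using: even AND at least 3.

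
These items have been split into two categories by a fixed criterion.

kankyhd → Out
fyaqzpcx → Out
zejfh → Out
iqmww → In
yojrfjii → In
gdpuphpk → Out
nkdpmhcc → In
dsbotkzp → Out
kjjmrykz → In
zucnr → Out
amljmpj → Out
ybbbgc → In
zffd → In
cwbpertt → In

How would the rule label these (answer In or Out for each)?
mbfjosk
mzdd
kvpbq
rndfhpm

Every 'In' example satisfies: has a double letter. None of the 'Out' examples do.
Out: mbfjosk, since no doubled letter.
In: mzdd, since 'dd' doubled.
Out: kvpbq, since no doubled letter.
Out: rndfhpm, since no doubled letter.

Out, In, Out, Out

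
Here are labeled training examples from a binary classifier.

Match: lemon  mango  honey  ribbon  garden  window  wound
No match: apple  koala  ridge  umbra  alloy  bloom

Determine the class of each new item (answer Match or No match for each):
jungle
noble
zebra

Match, Match, No match

One predicate separates the groups cleanly: contains 'n'.
jungle — has 'n', hence Match.
noble — has 'n', hence Match.
zebra — no 'n', hence No match.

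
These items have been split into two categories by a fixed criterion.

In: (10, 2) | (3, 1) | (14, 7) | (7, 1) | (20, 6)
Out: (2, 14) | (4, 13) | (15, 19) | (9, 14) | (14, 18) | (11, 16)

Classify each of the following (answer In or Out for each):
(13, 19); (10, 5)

The common property of the 'In' items is: first > second. No 'Out' item has it.

Out, In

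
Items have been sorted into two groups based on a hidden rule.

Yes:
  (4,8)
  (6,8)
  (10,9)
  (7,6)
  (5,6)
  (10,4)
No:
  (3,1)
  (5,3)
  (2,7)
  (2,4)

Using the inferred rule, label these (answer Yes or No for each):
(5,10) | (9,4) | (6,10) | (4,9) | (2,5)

Yes, Yes, Yes, Yes, No

'Yes' ⟺ sum ≥ 11.
Yes: (5,10), since 5+10 = 15. Yes: (9,4), since 9+4 = 13. Yes: (6,10), since 6+10 = 16. Yes: (4,9), since 4+9 = 13. No: (2,5), since 2+5 = 7.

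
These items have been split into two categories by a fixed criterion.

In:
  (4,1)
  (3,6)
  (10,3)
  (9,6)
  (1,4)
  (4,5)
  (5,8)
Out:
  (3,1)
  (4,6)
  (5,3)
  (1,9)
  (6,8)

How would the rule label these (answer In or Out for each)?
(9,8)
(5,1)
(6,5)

The pattern is that an item is 'In' exactly when: sum is odd.
(9,8) — 9+8 = 17, hence In. (5,1) — 5+1 = 6, hence Out. (6,5) — 6+5 = 11, hence In.

In, Out, In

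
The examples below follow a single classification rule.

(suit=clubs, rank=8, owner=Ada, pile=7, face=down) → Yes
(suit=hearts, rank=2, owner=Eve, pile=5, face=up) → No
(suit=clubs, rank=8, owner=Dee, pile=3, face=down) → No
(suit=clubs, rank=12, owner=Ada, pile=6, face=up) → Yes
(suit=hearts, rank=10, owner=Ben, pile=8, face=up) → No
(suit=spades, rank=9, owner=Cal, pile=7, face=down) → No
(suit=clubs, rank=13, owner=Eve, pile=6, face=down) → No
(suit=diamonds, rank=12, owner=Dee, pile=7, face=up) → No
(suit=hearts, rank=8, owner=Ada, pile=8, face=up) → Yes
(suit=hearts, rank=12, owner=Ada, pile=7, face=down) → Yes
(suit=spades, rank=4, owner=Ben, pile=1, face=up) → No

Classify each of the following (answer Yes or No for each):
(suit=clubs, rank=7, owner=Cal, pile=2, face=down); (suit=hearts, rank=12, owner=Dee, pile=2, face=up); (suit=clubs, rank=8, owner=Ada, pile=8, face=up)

No, No, Yes

All 'Yes' examples share one property — owner is Ada — and every 'No' example lacks it.
(suit=clubs, rank=7, owner=Cal, pile=2, face=down): owner is Cal, lacks this property → No. (suit=hearts, rank=12, owner=Dee, pile=2, face=up): owner is Dee, lacks this property → No. (suit=clubs, rank=8, owner=Ada, pile=8, face=up): owner is Ada, checks out → Yes.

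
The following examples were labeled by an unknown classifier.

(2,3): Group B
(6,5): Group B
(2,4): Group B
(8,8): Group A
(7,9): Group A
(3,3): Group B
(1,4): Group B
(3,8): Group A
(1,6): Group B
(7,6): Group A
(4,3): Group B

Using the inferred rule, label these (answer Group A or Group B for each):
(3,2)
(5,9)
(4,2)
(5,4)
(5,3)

The distinguishing property — max ≥ 7 — holds for all the 'Group A' cases and none of the 'Group B' cases.
(3,2): max 3, does not satisfy this → Group B.
(5,9): max 9, fits → Group A.
(4,2): max 4, does not satisfy this → Group B.
(5,4): max 5, does not satisfy this → Group B.
(5,3): max 5, does not satisfy this → Group B.

Group B, Group A, Group B, Group B, Group B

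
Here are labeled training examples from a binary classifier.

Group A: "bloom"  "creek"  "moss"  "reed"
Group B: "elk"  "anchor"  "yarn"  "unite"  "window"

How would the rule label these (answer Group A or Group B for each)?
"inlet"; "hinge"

Comparing the two groups points to one rule — has a double letter.
Group B: "inlet", since no doubled letter.
Group B: "hinge", since no doubled letter.

Group B, Group B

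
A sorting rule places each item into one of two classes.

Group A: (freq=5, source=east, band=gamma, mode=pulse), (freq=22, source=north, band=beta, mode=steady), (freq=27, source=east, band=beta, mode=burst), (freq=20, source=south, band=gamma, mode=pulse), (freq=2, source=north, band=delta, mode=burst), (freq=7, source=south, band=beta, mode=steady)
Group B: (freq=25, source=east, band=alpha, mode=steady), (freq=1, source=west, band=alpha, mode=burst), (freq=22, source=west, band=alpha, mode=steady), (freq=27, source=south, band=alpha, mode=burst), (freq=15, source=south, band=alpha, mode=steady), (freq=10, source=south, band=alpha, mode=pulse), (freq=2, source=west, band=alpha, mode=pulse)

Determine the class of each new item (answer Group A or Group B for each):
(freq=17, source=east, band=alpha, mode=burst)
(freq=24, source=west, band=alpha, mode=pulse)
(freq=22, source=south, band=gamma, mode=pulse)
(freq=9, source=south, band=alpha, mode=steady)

The classifier is using: band is not alpha.
(freq=17, source=east, band=alpha, mode=burst) → band is alpha → Group B. (freq=24, source=west, band=alpha, mode=pulse) → band is alpha → Group B. (freq=22, source=south, band=gamma, mode=pulse) → band is gamma → Group A. (freq=9, source=south, band=alpha, mode=steady) → band is alpha → Group B.

Group B, Group B, Group A, Group B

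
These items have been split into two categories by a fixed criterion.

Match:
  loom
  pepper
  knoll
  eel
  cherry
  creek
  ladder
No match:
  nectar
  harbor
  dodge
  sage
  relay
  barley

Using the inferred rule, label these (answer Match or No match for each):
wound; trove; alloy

No match, No match, Match

All 'Match' examples share one property — has a double letter — and every 'No match' example lacks it.
wound — no doubled letter, hence No match.
trove — no doubled letter, hence No match.
alloy — 'll' doubled, hence Match.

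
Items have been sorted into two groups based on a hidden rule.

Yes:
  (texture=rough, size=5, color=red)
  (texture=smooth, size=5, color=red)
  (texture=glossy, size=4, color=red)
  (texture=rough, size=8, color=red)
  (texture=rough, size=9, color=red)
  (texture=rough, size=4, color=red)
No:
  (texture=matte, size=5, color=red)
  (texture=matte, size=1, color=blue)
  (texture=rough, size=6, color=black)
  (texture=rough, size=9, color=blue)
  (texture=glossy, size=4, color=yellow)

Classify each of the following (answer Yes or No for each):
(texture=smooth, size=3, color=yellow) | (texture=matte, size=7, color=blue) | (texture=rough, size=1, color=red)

No, No, Yes

The common property of the 'Yes' items is: texture is not matte AND color is red. No 'No' item has it.
(texture=smooth, size=3, color=yellow) → texture is smooth, color is yellow → No.
(texture=matte, size=7, color=blue) → texture is matte, color is blue → No.
(texture=rough, size=1, color=red) → texture is rough, color is red → Yes.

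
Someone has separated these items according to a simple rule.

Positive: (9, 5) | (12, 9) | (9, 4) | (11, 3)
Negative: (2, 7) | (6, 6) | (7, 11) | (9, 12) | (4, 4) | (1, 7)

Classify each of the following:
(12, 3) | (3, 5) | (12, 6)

Positive, Negative, Positive

One predicate separates the groups cleanly: first > second.
(12, 3) — 12 > 3, hence Positive.
(3, 5) — 3 < 5, hence Negative.
(12, 6) — 12 > 6, hence Positive.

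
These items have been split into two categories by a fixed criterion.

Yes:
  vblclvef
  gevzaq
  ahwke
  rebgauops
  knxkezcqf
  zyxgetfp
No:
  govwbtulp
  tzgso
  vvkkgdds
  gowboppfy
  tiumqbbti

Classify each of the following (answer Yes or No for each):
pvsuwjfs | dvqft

No, No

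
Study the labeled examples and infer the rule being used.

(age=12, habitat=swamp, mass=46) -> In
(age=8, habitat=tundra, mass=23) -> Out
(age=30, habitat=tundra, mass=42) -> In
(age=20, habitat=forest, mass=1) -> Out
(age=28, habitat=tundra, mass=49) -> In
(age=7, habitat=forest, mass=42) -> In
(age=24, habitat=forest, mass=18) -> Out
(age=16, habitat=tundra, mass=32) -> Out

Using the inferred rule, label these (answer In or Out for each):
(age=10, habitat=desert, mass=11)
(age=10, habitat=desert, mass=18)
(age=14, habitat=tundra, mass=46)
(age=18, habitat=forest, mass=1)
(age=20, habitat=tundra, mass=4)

Out, Out, In, Out, Out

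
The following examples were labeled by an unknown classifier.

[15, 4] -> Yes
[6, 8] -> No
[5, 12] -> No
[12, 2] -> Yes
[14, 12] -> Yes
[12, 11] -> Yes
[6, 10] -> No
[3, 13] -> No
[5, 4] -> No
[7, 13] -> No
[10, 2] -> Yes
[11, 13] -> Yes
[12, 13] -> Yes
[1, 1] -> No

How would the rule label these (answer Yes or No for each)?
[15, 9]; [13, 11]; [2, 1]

The classifier is using: first ≥ 8.
Yes: [15, 9], since first 15.
Yes: [13, 11], since first 13.
No: [2, 1], since first 2.

Yes, Yes, No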